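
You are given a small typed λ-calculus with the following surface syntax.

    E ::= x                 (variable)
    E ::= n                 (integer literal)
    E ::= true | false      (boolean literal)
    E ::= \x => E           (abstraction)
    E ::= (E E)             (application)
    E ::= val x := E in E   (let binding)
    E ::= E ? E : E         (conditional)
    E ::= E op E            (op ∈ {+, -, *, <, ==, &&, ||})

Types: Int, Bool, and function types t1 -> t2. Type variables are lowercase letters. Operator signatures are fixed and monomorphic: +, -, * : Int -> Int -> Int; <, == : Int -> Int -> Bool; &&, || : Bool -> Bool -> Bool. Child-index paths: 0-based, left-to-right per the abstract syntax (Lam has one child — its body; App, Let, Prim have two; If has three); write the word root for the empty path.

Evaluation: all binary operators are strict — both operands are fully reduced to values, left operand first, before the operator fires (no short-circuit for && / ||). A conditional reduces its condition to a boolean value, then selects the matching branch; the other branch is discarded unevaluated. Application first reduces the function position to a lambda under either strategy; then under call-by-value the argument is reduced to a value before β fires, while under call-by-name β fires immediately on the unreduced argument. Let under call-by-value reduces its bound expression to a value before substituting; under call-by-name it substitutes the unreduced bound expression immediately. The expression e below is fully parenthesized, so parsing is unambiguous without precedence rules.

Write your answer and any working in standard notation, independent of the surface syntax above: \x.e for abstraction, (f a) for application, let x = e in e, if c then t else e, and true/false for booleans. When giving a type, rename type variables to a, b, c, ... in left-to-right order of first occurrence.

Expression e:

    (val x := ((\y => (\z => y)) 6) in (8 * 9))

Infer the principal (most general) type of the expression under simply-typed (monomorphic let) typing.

Answer: Int

Trace:
y : a
\z._ : b -> a
\y._ : a -> b -> a
  unify a -> b -> a ~ Int -> c
  unify a ~ Int
  unify b -> Int ~ c
_ _ : b -> Int
let x : b -> Int
  unify Int ~ Int
  unify Int ~ Int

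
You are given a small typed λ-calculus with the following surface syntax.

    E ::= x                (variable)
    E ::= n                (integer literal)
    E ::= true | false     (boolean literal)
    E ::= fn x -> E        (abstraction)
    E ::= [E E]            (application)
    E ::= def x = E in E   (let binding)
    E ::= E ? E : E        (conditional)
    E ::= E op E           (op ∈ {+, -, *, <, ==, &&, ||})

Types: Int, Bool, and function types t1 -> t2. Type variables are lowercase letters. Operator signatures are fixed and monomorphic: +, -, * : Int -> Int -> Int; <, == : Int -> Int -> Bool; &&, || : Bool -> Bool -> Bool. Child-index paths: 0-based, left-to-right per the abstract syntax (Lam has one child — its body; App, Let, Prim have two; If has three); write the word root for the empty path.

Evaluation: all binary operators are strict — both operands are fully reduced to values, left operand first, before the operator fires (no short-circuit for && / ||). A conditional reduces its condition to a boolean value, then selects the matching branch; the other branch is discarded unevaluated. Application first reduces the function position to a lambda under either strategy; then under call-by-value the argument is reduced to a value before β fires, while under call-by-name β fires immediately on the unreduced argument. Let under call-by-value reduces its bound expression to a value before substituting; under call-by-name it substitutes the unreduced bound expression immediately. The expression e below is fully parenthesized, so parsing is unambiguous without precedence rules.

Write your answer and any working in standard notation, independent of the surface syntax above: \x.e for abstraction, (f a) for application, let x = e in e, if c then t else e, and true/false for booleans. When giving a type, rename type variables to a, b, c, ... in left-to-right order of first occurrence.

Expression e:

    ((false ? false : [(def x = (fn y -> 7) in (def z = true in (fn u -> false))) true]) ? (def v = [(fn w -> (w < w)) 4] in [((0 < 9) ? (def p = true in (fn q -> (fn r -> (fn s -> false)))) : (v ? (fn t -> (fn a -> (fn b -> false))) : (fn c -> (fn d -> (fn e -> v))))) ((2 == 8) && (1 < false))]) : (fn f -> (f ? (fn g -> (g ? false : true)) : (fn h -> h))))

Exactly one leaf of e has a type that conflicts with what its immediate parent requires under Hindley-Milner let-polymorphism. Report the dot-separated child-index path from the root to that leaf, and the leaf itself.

Answer: 1.1.1.1.1 : false

Derivation:
  unify Bool ~ Bool
\y._ : a -> Int
let x : forall. a -> Int
let z : Bool
\u._ : b -> Bool
  unify b -> Bool ~ Bool -> c
  unify b ~ Bool
  unify Bool ~ c
_ _ : Bool
  unify Bool ~ Bool
  unify Bool ~ Bool
w : d
  unify d ~ Int
w : Int
  unify Int ~ Int
\w._ : Int -> Bool
  unify Int -> Bool ~ Int -> e
  unify Int ~ Int
  unify Bool ~ e
_ _ : Bool
let v : Bool
  unify Int ~ Int
  unify Int ~ Int
  unify Bool ~ Bool
let p : Bool
\s._ : h -> Bool
\r._ : g -> h -> Bool
\q._ : f -> g -> h -> Bool
v : Bool
  unify Bool ~ Bool
\b._ : k -> Bool
\a._ : j -> k -> Bool
\t._ : i -> j -> k -> Bool
v : Bool
\e._ : n -> Bool
\d._ : m -> n -> Bool
\c._ : l -> m -> n -> Bool
  unify i -> j -> k -> Bool ~ l -> m -> n -> Bool
  unify i ~ l
  unify j -> k -> Bool ~ m -> n -> Bool
  unify j ~ m
  unify k -> Bool ~ n -> Bool
  unify k ~ n
  unify Bool ~ Bool
  unify f -> g -> h -> Bool ~ l -> m -> n -> Bool
  unify f ~ l
  unify g -> h -> Bool ~ m -> n -> Bool
  unify g ~ m
  unify h -> Bool ~ n -> Bool
  unify h ~ n
  unify Bool ~ Bool
  unify Int ~ Int
  unify Int ~ Int
  unify Bool ~ Bool
  unify Int ~ Int
  unify Bool ~ Int
  FAIL: mismatch Bool ~ Int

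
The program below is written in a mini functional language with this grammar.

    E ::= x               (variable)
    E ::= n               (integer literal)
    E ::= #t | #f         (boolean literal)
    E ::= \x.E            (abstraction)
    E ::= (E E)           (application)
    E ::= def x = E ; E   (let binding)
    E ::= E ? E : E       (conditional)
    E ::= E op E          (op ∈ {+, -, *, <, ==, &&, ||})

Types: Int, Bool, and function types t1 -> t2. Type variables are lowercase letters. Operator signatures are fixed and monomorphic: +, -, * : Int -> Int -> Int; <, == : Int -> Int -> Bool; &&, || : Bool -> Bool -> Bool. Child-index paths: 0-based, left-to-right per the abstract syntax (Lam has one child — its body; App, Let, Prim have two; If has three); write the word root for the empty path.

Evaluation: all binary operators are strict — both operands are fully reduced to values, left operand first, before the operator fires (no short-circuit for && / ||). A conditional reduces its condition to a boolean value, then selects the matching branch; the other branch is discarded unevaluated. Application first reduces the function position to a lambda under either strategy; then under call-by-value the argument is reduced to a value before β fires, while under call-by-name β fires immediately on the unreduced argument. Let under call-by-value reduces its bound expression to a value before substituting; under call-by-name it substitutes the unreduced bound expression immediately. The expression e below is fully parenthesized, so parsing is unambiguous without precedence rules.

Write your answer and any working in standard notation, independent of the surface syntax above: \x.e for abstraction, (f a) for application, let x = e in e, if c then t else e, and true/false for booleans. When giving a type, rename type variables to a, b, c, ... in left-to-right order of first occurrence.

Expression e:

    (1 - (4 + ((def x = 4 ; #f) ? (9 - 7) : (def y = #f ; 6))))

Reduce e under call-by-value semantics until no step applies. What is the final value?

Trace:
step 0: (1 - (4 + (if (let x = 4 in false) then (9 - 7) else (let y = false in 6))))
step 1: [let@1.1.0] (1 - (4 + (if false then (9 - 7) else (let y = false in 6))))
step 2: [if@1.1] (1 - (4 + (let y = false in 6)))
step 3: [let@1.1] (1 - (4 + 6))
step 4: [delta@1] (1 - 10)
step 5: [delta@root] -9

Answer: -9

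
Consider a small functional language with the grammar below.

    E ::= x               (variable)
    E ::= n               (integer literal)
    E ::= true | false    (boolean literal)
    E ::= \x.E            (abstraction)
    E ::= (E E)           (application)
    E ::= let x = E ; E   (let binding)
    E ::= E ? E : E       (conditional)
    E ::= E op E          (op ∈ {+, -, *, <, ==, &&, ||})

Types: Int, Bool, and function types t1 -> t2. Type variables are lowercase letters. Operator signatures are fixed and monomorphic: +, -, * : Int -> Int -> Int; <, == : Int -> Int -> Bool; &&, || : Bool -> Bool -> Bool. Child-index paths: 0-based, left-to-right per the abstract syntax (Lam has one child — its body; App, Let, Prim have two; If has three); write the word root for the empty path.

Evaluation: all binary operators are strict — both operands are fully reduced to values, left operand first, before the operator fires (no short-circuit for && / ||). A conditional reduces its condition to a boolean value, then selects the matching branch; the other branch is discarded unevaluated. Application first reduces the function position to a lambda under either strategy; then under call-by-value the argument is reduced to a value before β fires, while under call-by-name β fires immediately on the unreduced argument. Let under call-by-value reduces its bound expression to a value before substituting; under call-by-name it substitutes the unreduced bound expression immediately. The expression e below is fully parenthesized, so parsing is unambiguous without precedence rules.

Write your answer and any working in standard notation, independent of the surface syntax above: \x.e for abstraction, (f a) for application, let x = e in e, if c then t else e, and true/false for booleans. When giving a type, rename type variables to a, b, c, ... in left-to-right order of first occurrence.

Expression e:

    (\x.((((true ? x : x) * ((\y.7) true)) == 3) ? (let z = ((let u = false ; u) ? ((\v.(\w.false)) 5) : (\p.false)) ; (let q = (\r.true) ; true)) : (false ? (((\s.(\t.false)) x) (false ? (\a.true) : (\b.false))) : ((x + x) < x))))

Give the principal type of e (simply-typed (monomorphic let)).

Answer: Int -> Bool

Trace:
  unify Bool ~ Bool
x : a
x : a
  unify a ~ a
  unify a ~ Int
\y._ : b -> Int
  unify b -> Int ~ Bool -> c
  unify b ~ Bool
  unify Int ~ c
_ _ : Int
  unify Int ~ Int
  unify Int ~ Int
  unify Int ~ Int
  unify Bool ~ Bool
let u : Bool
u : Bool
  unify Bool ~ Bool
\w._ : e -> Bool
\v._ : d -> e -> Bool
  unify d -> e -> Bool ~ Int -> f
  unify d ~ Int
  unify e -> Bool ~ f
_ _ : e -> Bool
\p._ : g -> Bool
  unify e -> Bool ~ g -> Bool
  unify e ~ g
  unify Bool ~ Bool
let z : g -> Bool
\r._ : h -> Bool
let q : h -> Bool
  unify Bool ~ Bool
\t._ : j -> Bool
\s._ : i -> j -> Bool
x : Int
  unify i -> j -> Bool ~ Int -> k
  unify i ~ Int
  unify j -> Bool ~ k
_ _ : j -> Bool
  unify Bool ~ Bool
\a._ : l -> Bool
\b._ : m -> Bool
  unify l -> Bool ~ m -> Bool
  unify l ~ m
  unify Bool ~ Bool
  unify j -> Bool ~ (m -> Bool) -> n
  unify j ~ m -> Bool
  unify Bool ~ n
_ _ : Bool
x : Int
  unify Int ~ Int
x : Int
  unify Int ~ Int
  unify Int ~ Int
x : Int
  unify Int ~ Int
  unify Bool ~ Bool
  unify Bool ~ Bool
\x._ : Int -> Bool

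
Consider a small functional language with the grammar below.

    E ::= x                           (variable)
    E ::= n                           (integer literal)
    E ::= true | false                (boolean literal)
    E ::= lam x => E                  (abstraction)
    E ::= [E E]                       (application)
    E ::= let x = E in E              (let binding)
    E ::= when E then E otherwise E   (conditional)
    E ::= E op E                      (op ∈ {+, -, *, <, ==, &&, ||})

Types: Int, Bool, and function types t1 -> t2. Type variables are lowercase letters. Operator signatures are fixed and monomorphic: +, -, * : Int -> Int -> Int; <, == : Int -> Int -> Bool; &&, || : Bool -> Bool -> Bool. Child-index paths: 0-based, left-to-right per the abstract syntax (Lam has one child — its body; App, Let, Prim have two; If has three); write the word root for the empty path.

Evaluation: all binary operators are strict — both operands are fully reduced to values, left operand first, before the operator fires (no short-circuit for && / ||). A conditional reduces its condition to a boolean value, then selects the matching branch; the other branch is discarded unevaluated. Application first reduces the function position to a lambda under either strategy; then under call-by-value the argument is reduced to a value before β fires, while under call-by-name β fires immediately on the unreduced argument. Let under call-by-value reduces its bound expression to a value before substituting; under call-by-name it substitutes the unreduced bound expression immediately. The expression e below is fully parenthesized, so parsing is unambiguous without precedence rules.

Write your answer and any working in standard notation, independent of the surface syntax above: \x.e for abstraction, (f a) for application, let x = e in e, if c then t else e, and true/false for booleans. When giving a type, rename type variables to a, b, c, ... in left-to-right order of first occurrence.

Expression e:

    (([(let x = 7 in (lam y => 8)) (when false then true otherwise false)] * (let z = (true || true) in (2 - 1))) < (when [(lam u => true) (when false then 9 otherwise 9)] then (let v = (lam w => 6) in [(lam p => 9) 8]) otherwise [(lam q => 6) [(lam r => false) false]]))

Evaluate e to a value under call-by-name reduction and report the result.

Answer: true

Trace:
step 0: ((((let x = 7 in (\y.8)) (if false then true else false)) * (let z = (true || true) in (2 - 1))) < (if ((\u.true) (if false then 9 else 9)) then (let v = (\w.6) in ((\p.9) 8)) else ((\q.6) ((\r.false) false))))
step 1: [let@0.0.0] ((((\y.8) (if false then true else false)) * (let z = (true || true) in (2 - 1))) < (if ((\u.true) (if false then 9 else 9)) then (let v = (\w.6) in ((\p.9) 8)) else ((\q.6) ((\r.false) false))))
step 2: [beta@0.0] ((8 * (let z = (true || true) in (2 - 1))) < (if ((\u.true) (if false then 9 else 9)) then (let v = (\w.6) in ((\p.9) 8)) else ((\q.6) ((\r.false) false))))
step 3: [let@0.1] ((8 * (2 - 1)) < (if ((\u.true) (if false then 9 else 9)) then (let v = (\w.6) in ((\p.9) 8)) else ((\q.6) ((\r.false) false))))
step 4: [delta@0.1] ((8 * 1) < (if ((\u.true) (if false then 9 else 9)) then (let v = (\w.6) in ((\p.9) 8)) else ((\q.6) ((\r.false) false))))
step 5: [delta@0] (8 < (if ((\u.true) (if false then 9 else 9)) then (let v = (\w.6) in ((\p.9) 8)) else ((\q.6) ((\r.false) false))))
step 6: [beta@1.0] (8 < (if true then (let v = (\w.6) in ((\p.9) 8)) else ((\q.6) ((\r.false) false))))
step 7: [if@1] (8 < (let v = (\w.6) in ((\p.9) 8)))
step 8: [let@1] (8 < ((\p.9) 8))
step 9: [beta@1] (8 < 9)
step 10: [delta@root] true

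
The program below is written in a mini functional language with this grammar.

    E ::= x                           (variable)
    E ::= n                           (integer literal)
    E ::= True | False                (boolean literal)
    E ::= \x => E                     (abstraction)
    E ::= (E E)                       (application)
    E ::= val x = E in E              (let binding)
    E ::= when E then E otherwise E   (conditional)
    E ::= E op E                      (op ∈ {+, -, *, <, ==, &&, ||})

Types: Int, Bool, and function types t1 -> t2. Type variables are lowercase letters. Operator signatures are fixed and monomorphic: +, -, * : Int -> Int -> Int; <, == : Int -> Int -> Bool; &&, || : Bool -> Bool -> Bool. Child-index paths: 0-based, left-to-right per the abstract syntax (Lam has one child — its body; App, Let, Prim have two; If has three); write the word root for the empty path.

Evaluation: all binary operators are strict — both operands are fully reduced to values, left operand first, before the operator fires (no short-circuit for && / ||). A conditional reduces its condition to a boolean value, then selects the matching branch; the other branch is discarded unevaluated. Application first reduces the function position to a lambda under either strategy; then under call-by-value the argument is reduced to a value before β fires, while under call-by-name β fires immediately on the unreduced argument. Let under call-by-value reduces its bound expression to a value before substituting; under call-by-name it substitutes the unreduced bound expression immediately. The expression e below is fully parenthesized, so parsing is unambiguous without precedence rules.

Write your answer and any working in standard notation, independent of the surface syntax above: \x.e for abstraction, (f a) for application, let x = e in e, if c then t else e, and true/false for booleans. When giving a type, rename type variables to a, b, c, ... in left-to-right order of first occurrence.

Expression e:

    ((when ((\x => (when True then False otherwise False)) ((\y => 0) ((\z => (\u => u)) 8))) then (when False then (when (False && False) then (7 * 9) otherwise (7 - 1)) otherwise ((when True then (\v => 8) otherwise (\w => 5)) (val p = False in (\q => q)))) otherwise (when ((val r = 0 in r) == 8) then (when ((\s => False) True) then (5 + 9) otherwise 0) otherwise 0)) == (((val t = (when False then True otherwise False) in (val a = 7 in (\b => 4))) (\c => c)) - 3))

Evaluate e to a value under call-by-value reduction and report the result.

Answer: false

Trace:
step 0: ((if ((\x.(if true then false else false)) ((\y.0) ((\z.(\u.u)) 8))) then (if false then (if (false && false) then (7 * 9) else (7 - 1)) else ((if true then (\v.8) else (\w.5)) (let p = false in (\q.q)))) else (if ((let r = 0 in r) == 8) then (if ((\s.false) true) then (5 + 9) else 0) else 0)) == (((let t = (if false then true else false) in (let a = 7 in (\b.4))) (\c.c)) - 3))
step 1: [beta@0.0.1.1] ((if ((\x.(if true then false else false)) ((\y.0) (\u.u))) then (if false then (if (false && false) then (7 * 9) else (7 - 1)) else ((if true then (\v.8) else (\w.5)) (let p = false in (\q.q)))) else (if ((let r = 0 in r) == 8) then (if ((\s.false) true) then (5 + 9) else 0) else 0)) == (((let t = (if false then true else false) in (let a = 7 in (\b.4))) (\c.c)) - 3))
step 2: [beta@0.0.1] ((if ((\x.(if true then false else false)) 0) then (if false then (if (false && false) then (7 * 9) else (7 - 1)) else ((if true then (\v.8) else (\w.5)) (let p = false in (\q.q)))) else (if ((let r = 0 in r) == 8) then (if ((\s.false) true) then (5 + 9) else 0) else 0)) == (((let t = (if false then true else false) in (let a = 7 in (\b.4))) (\c.c)) - 3))
step 3: [beta@0.0] ((if (if true then false else false) then (if false then (if (false && false) then (7 * 9) else (7 - 1)) else ((if true then (\v.8) else (\w.5)) (let p = false in (\q.q)))) else (if ((let r = 0 in r) == 8) then (if ((\s.false) true) then (5 + 9) else 0) else 0)) == (((let t = (if false then true else false) in (let a = 7 in (\b.4))) (\c.c)) - 3))
step 4: [if@0.0] ((if false then (if false then (if (false && false) then (7 * 9) else (7 - 1)) else ((if true then (\v.8) else (\w.5)) (let p = false in (\q.q)))) else (if ((let r = 0 in r) == 8) then (if ((\s.false) true) then (5 + 9) else 0) else 0)) == (((let t = (if false then true else false) in (let a = 7 in (\b.4))) (\c.c)) - 3))
step 5: [if@0] ((if ((let r = 0 in r) == 8) then (if ((\s.false) true) then (5 + 9) else 0) else 0) == (((let t = (if false then true else false) in (let a = 7 in (\b.4))) (\c.c)) - 3))
step 6: [let@0.0.0] ((if (0 == 8) then (if ((\s.false) true) then (5 + 9) else 0) else 0) == (((let t = (if false then true else false) in (let a = 7 in (\b.4))) (\c.c)) - 3))
step 7: [delta@0.0] ((if false then (if ((\s.false) true) then (5 + 9) else 0) else 0) == (((let t = (if false then true else false) in (let a = 7 in (\b.4))) (\c.c)) - 3))
step 8: [if@0] (0 == (((let t = (if false then true else false) in (let a = 7 in (\b.4))) (\c.c)) - 3))
step 9: [if@1.0.0.0] (0 == (((let t = false in (let a = 7 in (\b.4))) (\c.c)) - 3))
step 10: [let@1.0.0] (0 == (((let a = 7 in (\b.4)) (\c.c)) - 3))
step 11: [let@1.0.0] (0 == (((\b.4) (\c.c)) - 3))
step 12: [beta@1.0] (0 == (4 - 3))
step 13: [delta@1] (0 == 1)
step 14: [delta@root] false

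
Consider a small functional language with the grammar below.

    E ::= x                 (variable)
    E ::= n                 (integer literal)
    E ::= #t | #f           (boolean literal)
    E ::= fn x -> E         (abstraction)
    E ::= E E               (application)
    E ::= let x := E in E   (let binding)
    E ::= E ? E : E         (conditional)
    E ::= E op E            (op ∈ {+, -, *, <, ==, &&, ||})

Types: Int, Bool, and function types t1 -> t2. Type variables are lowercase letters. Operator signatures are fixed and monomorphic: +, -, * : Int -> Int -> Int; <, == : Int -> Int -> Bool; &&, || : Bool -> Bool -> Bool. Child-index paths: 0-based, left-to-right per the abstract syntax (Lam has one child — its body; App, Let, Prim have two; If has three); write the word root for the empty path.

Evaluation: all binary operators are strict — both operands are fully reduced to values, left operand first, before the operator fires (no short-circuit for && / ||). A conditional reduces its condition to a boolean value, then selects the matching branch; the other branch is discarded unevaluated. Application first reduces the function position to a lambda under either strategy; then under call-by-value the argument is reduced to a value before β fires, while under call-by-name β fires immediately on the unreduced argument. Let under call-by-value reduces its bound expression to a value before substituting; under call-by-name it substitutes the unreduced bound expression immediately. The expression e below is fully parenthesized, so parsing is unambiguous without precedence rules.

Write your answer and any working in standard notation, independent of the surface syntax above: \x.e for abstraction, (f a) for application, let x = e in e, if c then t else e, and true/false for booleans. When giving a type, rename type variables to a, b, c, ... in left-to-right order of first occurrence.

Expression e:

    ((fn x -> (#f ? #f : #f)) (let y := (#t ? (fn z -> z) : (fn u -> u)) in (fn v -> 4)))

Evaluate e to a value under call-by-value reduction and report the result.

Trace:
step 0: ((\x.(if false then false else false)) (let y = (if true then (\z.z) else (\u.u)) in (\v.4)))
step 1: [if@1.0] ((\x.(if false then false else false)) (let y = (\z.z) in (\v.4)))
step 2: [let@1] ((\x.(if false then false else false)) (\v.4))
step 3: [beta@root] (if false then false else false)
step 4: [if@root] false

Answer: false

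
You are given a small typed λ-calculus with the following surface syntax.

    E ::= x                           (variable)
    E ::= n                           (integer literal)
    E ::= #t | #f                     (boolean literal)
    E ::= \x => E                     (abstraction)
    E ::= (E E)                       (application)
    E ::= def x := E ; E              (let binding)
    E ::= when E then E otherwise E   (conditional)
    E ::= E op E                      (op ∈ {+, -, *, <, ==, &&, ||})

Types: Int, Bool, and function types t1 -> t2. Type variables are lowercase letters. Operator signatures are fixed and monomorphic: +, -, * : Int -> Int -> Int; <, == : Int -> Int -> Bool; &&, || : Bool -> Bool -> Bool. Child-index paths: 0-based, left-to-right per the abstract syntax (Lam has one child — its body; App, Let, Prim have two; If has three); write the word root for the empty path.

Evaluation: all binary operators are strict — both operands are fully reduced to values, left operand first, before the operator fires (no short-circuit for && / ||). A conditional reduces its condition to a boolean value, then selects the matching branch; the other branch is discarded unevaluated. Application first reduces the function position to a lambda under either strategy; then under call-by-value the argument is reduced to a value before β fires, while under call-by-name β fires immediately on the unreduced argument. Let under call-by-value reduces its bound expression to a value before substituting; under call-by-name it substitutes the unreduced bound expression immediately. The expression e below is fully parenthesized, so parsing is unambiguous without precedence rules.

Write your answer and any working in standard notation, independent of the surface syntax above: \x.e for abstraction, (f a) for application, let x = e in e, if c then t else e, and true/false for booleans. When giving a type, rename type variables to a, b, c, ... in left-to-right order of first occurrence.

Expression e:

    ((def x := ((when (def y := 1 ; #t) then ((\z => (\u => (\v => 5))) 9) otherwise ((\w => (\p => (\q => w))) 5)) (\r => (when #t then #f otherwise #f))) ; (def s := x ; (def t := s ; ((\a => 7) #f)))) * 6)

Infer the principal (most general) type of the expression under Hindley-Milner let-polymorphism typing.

Derivation:
let y : Int
  unify Bool ~ Bool
\v._ : c -> Int
\u._ : b -> c -> Int
\z._ : a -> b -> c -> Int
  unify a -> b -> c -> Int ~ Int -> d
  unify a ~ Int
  unify b -> c -> Int ~ d
_ _ : b -> c -> Int
w : e
\q._ : g -> e
\p._ : f -> g -> e
\w._ : e -> f -> g -> e
  unify e -> f -> g -> e ~ Int -> h
  unify e ~ Int
  unify f -> g -> Int ~ h
_ _ : f -> g -> Int
  unify b -> c -> Int ~ f -> g -> Int
  unify b ~ f
  unify c -> Int ~ g -> Int
  unify c ~ g
  unify Int ~ Int
  unify Bool ~ Bool
  unify Bool ~ Bool
\r._ : i -> Bool
  unify f -> g -> Int ~ (i -> Bool) -> j
  unify f ~ i -> Bool
  unify g -> Int ~ j
_ _ : g -> Int
let x : forall. g -> Int
x : k -> Int
let s : forall. k -> Int
s : l -> Int
let t : forall. l -> Int
\a._ : m -> Int
  unify m -> Int ~ Bool -> n
  unify m ~ Bool
  unify Int ~ n
_ _ : Int
  unify Int ~ Int
  unify Int ~ Int

Answer: Int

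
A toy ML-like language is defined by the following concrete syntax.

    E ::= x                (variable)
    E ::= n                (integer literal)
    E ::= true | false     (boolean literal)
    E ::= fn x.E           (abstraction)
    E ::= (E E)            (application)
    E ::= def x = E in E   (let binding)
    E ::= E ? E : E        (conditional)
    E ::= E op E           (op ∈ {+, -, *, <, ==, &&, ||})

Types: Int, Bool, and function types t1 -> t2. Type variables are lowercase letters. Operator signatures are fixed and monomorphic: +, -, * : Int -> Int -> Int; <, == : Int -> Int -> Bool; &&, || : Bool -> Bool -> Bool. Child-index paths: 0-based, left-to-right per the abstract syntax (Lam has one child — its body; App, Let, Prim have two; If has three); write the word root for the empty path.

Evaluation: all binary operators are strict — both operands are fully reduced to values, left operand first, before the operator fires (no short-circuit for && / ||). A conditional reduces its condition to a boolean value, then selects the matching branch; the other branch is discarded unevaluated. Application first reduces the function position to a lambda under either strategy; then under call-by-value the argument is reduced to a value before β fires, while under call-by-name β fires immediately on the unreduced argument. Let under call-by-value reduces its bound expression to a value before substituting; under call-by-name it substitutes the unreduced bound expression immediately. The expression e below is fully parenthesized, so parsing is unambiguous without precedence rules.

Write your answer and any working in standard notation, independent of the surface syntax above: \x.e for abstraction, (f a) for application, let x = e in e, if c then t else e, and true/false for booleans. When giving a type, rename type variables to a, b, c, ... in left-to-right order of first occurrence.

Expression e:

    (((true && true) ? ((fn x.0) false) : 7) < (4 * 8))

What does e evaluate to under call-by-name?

Trace:
step 0: ((if (true && true) then ((\x.0) false) else 7) < (4 * 8))
step 1: [delta@0.0] ((if true then ((\x.0) false) else 7) < (4 * 8))
step 2: [if@0] (((\x.0) false) < (4 * 8))
step 3: [beta@0] (0 < (4 * 8))
step 4: [delta@1] (0 < 32)
step 5: [delta@root] true

Answer: true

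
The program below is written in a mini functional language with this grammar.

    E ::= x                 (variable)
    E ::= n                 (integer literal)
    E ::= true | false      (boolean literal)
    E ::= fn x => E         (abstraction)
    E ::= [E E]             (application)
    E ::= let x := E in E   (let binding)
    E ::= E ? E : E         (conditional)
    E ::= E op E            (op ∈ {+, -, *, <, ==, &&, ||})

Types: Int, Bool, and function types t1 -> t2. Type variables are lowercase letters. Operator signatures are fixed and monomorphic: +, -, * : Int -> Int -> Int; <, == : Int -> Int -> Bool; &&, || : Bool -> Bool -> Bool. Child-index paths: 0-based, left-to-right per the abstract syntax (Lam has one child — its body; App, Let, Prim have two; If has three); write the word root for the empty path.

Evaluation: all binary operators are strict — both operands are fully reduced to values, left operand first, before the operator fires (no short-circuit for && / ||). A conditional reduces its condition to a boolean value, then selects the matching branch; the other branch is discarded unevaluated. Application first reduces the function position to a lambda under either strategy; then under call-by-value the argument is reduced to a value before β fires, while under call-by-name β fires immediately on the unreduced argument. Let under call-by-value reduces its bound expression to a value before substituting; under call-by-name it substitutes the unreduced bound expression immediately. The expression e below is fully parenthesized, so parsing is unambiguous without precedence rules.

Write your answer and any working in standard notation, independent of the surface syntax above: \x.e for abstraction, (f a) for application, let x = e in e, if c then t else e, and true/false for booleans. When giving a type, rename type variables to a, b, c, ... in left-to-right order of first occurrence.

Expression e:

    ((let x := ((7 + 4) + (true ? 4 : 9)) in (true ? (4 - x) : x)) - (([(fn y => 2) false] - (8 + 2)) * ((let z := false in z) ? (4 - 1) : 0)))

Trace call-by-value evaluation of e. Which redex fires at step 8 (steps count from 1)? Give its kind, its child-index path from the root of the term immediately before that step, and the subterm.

Answer: delta at 1.0.1 : (8 + 2)

Trace:
step 0: ((let x = ((7 + 4) + (if true then 4 else 9)) in (if true then (4 - x) else x)) - ((((\y.2) false) - (8 + 2)) * (if (let z = false in z) then (4 - 1) else 0)))
step 1: [delta@0.0.0] ((let x = (11 + (if true then 4 else 9)) in (if true then (4 - x) else x)) - ((((\y.2) false) - (8 + 2)) * (if (let z = false in z) then (4 - 1) else 0)))
step 2: [if@0.0.1] ((let x = (11 + 4) in (if true then (4 - x) else x)) - ((((\y.2) false) - (8 + 2)) * (if (let z = false in z) then (4 - 1) else 0)))
step 3: [delta@0.0] ((let x = 15 in (if true then (4 - x) else x)) - ((((\y.2) false) - (8 + 2)) * (if (let z = false in z) then (4 - 1) else 0)))
step 4: [let@0] ((if true then (4 - 15) else 15) - ((((\y.2) false) - (8 + 2)) * (if (let z = false in z) then (4 - 1) else 0)))
step 5: [if@0] ((4 - 15) - ((((\y.2) false) - (8 + 2)) * (if (let z = false in z) then (4 - 1) else 0)))
step 6: [delta@0] (-11 - ((((\y.2) false) - (8 + 2)) * (if (let z = false in z) then (4 - 1) else 0)))
step 7: [beta@1.0.0] (-11 - ((2 - (8 + 2)) * (if (let z = false in z) then (4 - 1) else 0)))
step 8: [delta@1.0.1] (-11 - ((2 - 10) * (if (let z = false in z) then (4 - 1) else 0)))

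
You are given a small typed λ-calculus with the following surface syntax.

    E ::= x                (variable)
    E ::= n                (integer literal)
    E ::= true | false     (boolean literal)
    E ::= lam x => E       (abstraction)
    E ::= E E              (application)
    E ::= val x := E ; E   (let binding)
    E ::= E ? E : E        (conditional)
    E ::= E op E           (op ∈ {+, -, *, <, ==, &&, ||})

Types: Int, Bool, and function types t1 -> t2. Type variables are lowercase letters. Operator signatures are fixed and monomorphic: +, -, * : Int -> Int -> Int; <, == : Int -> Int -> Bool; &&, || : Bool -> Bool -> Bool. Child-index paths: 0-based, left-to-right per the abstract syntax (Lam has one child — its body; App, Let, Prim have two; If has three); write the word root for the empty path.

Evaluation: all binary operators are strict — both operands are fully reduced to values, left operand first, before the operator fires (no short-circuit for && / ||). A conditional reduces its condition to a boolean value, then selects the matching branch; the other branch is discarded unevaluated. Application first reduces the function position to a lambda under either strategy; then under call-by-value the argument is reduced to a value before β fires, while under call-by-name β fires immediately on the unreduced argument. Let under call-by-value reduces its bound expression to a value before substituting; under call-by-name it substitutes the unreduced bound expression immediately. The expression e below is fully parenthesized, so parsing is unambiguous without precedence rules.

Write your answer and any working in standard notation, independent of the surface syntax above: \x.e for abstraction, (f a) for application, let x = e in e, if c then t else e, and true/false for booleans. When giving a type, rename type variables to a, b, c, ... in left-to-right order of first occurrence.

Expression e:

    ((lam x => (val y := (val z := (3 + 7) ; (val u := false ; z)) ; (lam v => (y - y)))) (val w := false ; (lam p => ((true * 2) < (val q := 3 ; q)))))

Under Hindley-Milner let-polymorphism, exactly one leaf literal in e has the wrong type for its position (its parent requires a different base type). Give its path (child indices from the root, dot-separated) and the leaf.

Answer: 1.1.0.0.0 : true

Working:
  unify Int ~ Int
  unify Int ~ Int
let z : Int
let u : Bool
z : Int
let y : Int
y : Int
  unify Int ~ Int
y : Int
  unify Int ~ Int
\v._ : b -> Int
\x._ : a -> b -> Int
let w : Bool
  unify Bool ~ Int
  FAIL: mismatch Bool ~ Int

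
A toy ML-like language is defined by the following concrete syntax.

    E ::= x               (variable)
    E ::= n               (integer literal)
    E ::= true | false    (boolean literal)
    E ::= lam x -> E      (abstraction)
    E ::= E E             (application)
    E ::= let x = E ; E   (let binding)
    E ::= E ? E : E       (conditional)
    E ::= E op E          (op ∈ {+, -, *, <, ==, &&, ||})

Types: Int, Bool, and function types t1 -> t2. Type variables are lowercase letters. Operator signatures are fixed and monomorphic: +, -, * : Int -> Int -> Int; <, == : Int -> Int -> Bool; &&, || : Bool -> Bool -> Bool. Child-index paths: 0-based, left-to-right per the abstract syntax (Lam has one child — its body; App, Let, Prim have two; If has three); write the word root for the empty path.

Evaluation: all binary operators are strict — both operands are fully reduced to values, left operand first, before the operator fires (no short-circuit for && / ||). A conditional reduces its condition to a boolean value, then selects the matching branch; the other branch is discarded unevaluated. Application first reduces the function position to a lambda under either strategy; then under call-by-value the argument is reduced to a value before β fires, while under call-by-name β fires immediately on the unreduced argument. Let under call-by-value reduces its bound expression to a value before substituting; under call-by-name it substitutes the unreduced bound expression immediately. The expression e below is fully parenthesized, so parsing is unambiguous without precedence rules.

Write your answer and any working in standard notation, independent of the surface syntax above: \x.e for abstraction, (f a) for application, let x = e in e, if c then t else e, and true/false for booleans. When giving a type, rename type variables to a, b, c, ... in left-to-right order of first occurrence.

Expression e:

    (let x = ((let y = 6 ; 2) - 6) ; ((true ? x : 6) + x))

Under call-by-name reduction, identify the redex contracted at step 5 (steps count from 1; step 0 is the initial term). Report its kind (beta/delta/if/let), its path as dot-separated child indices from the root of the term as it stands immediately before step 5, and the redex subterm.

Trace:
step 0: (let x = ((let y = 6 in 2) - 6) in ((if true then x else 6) + x))
step 1: [let@root] ((if true then ((let y = 6 in 2) - 6) else 6) + ((let y = 6 in 2) - 6))
step 2: [if@0] (((let y = 6 in 2) - 6) + ((let y = 6 in 2) - 6))
step 3: [let@0.0] ((2 - 6) + ((let y = 6 in 2) - 6))
step 4: [delta@0] (-4 + ((let y = 6 in 2) - 6))
step 5: [let@1.0] (-4 + (2 - 6))

Answer: let at 1.0 : (let y = 6 in 2)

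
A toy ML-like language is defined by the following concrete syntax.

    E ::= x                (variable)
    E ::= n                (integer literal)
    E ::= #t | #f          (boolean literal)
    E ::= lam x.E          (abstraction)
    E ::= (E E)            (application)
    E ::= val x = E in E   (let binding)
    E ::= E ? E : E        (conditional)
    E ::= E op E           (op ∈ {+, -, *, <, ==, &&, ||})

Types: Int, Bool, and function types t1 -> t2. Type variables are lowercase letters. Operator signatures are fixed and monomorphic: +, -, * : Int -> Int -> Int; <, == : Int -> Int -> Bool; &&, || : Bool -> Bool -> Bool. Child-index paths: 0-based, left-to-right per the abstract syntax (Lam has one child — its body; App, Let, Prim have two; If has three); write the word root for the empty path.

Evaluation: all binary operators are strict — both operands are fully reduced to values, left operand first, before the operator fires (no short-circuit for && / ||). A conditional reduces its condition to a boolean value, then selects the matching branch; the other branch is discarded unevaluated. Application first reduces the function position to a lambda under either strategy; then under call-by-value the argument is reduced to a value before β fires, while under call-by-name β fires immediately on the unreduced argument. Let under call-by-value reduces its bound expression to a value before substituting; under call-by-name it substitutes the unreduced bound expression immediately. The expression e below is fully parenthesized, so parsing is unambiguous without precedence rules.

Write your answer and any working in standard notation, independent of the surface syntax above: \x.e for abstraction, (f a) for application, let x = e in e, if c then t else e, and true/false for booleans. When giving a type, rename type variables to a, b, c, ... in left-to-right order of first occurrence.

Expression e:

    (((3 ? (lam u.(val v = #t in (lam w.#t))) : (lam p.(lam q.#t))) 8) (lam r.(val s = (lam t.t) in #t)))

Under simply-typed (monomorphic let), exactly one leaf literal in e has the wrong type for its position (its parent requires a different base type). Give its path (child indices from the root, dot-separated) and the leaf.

Answer: 0.0.0 : 3

Trace:
  unify Int ~ Bool
  FAIL: mismatch Int ~ Bool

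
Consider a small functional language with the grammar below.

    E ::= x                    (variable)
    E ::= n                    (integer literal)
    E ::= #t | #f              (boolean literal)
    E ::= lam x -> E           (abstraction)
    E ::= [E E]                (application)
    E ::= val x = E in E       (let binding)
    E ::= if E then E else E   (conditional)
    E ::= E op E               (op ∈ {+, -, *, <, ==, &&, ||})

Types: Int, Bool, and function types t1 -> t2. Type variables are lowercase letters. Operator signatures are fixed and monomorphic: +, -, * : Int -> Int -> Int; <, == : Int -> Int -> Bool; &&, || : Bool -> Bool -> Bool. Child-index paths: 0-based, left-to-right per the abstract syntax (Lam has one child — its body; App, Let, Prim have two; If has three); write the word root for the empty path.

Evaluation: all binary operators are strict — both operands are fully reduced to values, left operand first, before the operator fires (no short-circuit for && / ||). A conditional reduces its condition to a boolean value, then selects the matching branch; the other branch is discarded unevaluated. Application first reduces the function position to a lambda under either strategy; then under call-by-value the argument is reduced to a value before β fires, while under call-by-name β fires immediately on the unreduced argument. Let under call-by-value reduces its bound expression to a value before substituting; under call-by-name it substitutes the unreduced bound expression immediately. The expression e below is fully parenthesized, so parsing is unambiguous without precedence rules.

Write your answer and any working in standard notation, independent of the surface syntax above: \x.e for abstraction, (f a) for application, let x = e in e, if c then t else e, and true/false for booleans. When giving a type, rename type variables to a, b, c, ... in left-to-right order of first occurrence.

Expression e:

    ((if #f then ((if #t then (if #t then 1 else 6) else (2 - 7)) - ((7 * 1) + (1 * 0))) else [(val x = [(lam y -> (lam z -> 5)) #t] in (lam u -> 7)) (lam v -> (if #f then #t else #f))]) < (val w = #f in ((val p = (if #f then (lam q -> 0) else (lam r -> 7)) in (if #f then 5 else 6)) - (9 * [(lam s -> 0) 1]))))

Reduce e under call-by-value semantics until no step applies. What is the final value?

Trace:
step 0: ((if false then ((if true then (if true then 1 else 6) else (2 - 7)) - ((7 * 1) + (1 * 0))) else ((let x = ((\y.(\z.5)) true) in (\u.7)) (\v.(if false then true else false)))) < (let w = false in ((let p = (if false then (\q.0) else (\r.7)) in (if false then 5 else 6)) - (9 * ((\s.0) 1)))))
step 1: [if@0] (((let x = ((\y.(\z.5)) true) in (\u.7)) (\v.(if false then true else false))) < (let w = false in ((let p = (if false then (\q.0) else (\r.7)) in (if false then 5 else 6)) - (9 * ((\s.0) 1)))))
step 2: [beta@0.0.0] (((let x = (\z.5) in (\u.7)) (\v.(if false then true else false))) < (let w = false in ((let p = (if false then (\q.0) else (\r.7)) in (if false then 5 else 6)) - (9 * ((\s.0) 1)))))
step 3: [let@0.0] (((\u.7) (\v.(if false then true else false))) < (let w = false in ((let p = (if false then (\q.0) else (\r.7)) in (if false then 5 else 6)) - (9 * ((\s.0) 1)))))
step 4: [beta@0] (7 < (let w = false in ((let p = (if false then (\q.0) else (\r.7)) in (if false then 5 else 6)) - (9 * ((\s.0) 1)))))
step 5: [let@1] (7 < ((let p = (if false then (\q.0) else (\r.7)) in (if false then 5 else 6)) - (9 * ((\s.0) 1))))
step 6: [if@1.0.0] (7 < ((let p = (\r.7) in (if false then 5 else 6)) - (9 * ((\s.0) 1))))
step 7: [let@1.0] (7 < ((if false then 5 else 6) - (9 * ((\s.0) 1))))
step 8: [if@1.0] (7 < (6 - (9 * ((\s.0) 1))))
step 9: [beta@1.1.1] (7 < (6 - (9 * 0)))
step 10: [delta@1.1] (7 < (6 - 0))
step 11: [delta@1] (7 < 6)
step 12: [delta@root] false

Answer: false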